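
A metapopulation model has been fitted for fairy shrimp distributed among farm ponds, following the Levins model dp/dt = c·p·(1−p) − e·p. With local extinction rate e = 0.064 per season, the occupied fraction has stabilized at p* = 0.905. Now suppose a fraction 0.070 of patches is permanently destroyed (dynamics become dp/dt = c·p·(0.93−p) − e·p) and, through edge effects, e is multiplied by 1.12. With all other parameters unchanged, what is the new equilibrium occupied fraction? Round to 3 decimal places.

0.824

Balance c(1−p*) = e gives c = e/(1 − 0.90500) = 0.064/0.09500 = 0.67368.
New p* = 0.93 − e/c = 0.93 − 0.07168/0.67368 = 0.82360.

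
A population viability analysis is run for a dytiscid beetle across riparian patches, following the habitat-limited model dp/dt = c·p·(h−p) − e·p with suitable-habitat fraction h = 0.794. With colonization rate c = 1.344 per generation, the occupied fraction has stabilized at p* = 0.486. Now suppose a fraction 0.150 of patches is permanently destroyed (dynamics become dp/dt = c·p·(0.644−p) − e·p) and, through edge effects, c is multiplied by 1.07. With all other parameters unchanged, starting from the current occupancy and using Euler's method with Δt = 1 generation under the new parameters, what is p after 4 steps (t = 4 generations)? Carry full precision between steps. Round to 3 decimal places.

0.360

Balance c(h−p*) = e gives e = 1.344×(0.794 − 0.48600) = 0.41395.
Starting from p₀ = 0.48600; update p ← p + (dp/dt)·Δt with the new parameters.
  1  |  dp/dt·Δt = -0.090753  |  p_1 = 0.395247
  2  |  dp/dt·Δt = -0.022223  |  p_2 = 0.373024
  3  |  dp/dt·Δt = -0.009052  |  p_3 = 0.363972
  4  |  dp/dt·Δt = -0.004094  |  p_4 = 0.359878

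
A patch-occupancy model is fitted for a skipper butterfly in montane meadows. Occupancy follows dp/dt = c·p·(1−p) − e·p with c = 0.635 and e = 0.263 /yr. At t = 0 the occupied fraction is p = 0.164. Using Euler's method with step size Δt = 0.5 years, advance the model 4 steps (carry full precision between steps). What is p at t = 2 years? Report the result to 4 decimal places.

0.2608

Update rule: p ← p + [c·p·(1−p) − e·p]·Δt with Δt = 0.5.
step 1: Δp = +0.02196, p = 0.18596
step 2: Δp = +0.02361, p = 0.20957
step 3: Δp = +0.02504, p = 0.23461
step 4: Δp = +0.02616, p = 0.26077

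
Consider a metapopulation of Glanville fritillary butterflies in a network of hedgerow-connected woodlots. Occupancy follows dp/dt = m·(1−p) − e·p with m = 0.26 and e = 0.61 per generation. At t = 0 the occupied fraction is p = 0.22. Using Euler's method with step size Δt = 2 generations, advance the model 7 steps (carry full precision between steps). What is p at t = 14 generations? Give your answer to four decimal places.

Update rule: p ← p + [m·(1−p) − e·p]·Δt with Δt = 2.
step 1: Δp = +0.13720, p = 0.35720
step 2: Δp = -0.10153, p = 0.25567
step 3: Δp = +0.07513, p = 0.33080
step 4: Δp = -0.05560, p = 0.27521
step 5: Δp = +0.04114, p = 0.31635
step 6: Δp = -0.03044, p = 0.28590
step 7: Δp = +0.02253, p = 0.30843

0.3084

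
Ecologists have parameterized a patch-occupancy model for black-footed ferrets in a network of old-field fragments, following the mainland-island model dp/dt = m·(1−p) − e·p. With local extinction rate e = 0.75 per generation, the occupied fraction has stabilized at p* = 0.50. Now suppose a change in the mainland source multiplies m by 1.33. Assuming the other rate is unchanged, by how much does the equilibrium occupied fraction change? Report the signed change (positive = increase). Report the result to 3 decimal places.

0.071

Balance m(1−p*) = e·p* gives m = e·p*/(1−p*) = 0.75×0.50000/0.50000 = 0.75000.
New p* = m/(m+e) = 0.99750/(0.99750+0.75000) = 0.57082.
Δp* = 0.57082 − 0.50000 = +0.07082.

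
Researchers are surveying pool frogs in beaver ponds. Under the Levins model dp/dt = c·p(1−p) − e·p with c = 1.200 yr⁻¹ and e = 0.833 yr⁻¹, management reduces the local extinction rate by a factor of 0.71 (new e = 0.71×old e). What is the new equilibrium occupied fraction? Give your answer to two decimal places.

0.51

Before: p* = 1 − 0.833/1.200 = 0.3058.
After the change, c = 1.2, e = 0.59143, so p* = 1 − 0.59143/1.2 = 0.5071.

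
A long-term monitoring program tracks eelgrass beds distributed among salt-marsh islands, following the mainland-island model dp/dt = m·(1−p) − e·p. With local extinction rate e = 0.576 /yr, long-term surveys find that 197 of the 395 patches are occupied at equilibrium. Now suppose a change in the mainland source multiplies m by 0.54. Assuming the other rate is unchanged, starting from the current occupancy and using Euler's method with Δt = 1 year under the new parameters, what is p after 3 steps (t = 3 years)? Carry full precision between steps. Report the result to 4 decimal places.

0.3497

Observed p* = 197/395 = 0.49873.
Balance m(1−p*) = e·p* gives m = e·p*/(1−p*) = 0.576×0.49873/0.50127 = 0.57309.
Starting from p₀ = 0.49873; update p ← p + (dp/dt)·Δt with the new parameters.
  1  |  dp/dt·Δt = -0.132145  |  p_1 = 0.366590
  2  |  dp/dt·Δt = -0.015135  |  p_2 = 0.351455
  3  |  dp/dt·Δt = -0.001733  |  p_3 = 0.349722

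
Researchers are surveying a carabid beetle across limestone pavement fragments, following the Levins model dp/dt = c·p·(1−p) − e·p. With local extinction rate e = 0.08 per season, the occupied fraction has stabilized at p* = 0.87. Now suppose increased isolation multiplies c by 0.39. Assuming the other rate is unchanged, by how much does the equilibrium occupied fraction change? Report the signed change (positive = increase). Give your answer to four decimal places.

Balance c(1−p*) = e gives c = e/(1 − 0.87000) = 0.08/0.13000 = 0.61538.
New p* = 1 − e/c = 1 − 0.08000/0.24000 = 0.66667.
Δp* = 0.66667 − 0.87000 = -0.20333.

-0.2033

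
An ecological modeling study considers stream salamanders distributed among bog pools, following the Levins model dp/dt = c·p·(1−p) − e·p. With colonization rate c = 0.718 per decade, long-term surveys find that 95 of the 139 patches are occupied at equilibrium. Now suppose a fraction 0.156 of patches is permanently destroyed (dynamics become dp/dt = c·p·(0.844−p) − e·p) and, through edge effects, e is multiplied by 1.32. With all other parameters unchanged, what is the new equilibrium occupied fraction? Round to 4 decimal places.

Observed p* = 95/139 = 0.68345.
Balance c(1−p*) = e gives e = 0.718×(1 − 0.68345) = 0.22728.
New p* = 0.844 − e/c = 0.844 − 0.30001/0.71800 = 0.42616.

0.4262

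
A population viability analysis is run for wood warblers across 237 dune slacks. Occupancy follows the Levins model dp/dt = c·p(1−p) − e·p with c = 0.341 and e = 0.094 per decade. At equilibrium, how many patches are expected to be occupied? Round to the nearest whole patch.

p* = 1 − e/c = 1 − 0.094/0.341 = 0.7243.
Expected occupied patches = N × p* = 237 × 0.7243 = 171.67 ≈ 172.

172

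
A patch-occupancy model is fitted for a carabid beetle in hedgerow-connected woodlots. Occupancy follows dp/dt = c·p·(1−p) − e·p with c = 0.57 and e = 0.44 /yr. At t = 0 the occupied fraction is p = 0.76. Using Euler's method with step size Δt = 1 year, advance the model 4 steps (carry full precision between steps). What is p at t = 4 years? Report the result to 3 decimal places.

0.351

Update rule: p ← p + [c·p·(1−p) − e·p]·Δt with Δt = 1.
  1  |  dp/dt·Δt = -0.230432  |  p_1 = 0.529568
  2  |  dp/dt·Δt = -0.091008  |  p_2 = 0.438560
  3  |  dp/dt·Δt = -0.052618  |  p_3 = 0.385942
  4  |  dp/dt·Δt = -0.034730  |  p_4 = 0.351212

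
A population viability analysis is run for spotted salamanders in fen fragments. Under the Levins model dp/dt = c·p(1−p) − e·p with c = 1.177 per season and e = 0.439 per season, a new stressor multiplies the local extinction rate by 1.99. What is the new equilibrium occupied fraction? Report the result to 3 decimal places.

Before: p* = 1 − 0.439/1.177 = 0.6270.
After the change, c = 1.177, e = 0.87361, so p* = 1 − 0.87361/1.177 = 0.2578.

0.258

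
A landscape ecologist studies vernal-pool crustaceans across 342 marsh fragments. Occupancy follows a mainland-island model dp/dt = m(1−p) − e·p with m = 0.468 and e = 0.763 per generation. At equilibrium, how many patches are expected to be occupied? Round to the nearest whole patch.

p* = m/(m+e) = 0.468/1.2310 = 0.3802.
Expected occupied patches = N × p* = 342 × 0.3802 = 130.02 ≈ 130.

130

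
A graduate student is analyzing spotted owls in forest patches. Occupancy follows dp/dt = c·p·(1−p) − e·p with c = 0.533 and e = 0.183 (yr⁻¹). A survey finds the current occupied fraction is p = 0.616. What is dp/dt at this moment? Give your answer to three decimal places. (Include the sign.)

Colonization term: c·p·(1−p) = 0.533×0.616×0.3840 = 0.12608.
Extinction term: e·p = 0.11273.
dp/dt = 0.12608 − 0.11273 = 0.01335.

0.013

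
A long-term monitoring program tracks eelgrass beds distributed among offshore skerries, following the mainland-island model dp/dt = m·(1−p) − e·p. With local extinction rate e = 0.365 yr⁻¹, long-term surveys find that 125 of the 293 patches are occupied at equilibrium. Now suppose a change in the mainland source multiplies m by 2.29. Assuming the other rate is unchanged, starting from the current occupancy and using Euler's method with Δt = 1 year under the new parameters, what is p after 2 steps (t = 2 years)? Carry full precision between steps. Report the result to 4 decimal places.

Observed p* = 125/293 = 0.42662.
Balance m(1−p*) = e·p* gives m = e·p*/(1−p*) = 0.365×0.42662/0.57338 = 0.27158.
Starting from p₀ = 0.42662; update p ← p + (dp/dt)·Δt with the new parameters.
step 1: Δp = +0.20087, p = 0.62750
step 2: Δp = +0.00263, p = 0.63012

0.6301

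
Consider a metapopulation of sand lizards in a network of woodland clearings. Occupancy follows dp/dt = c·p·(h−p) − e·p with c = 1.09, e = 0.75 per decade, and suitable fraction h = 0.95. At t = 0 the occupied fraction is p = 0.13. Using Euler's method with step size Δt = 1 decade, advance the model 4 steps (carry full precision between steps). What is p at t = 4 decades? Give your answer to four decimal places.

0.1999

Update rule: p ← p + [c·p·(h−p) − e·p]·Δt with Δt = 1.
  1  |  dp/dt·Δt = +0.018694  |  p_1 = 0.148694
  2  |  dp/dt·Δt = +0.018352  |  p_2 = 0.167046
  3  |  dp/dt·Δt = +0.017276  |  p_3 = 0.184322
  4  |  dp/dt·Δt = +0.015592  |  p_4 = 0.199914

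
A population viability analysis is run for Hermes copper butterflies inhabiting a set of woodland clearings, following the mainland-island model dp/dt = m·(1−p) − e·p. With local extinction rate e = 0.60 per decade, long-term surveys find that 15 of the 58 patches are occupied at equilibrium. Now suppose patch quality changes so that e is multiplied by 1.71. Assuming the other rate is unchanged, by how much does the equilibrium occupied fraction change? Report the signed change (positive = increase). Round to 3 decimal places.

-0.089

Observed p* = 15/58 = 0.25862.
Balance m(1−p*) = e·p* gives m = e·p*/(1−p*) = 0.60×0.25862/0.74138 = 0.20930.
New p* = m/(m+e) = 0.20930/(0.20930+1.02600) = 0.16943.
Δp* = 0.16943 − 0.25862 = -0.08919.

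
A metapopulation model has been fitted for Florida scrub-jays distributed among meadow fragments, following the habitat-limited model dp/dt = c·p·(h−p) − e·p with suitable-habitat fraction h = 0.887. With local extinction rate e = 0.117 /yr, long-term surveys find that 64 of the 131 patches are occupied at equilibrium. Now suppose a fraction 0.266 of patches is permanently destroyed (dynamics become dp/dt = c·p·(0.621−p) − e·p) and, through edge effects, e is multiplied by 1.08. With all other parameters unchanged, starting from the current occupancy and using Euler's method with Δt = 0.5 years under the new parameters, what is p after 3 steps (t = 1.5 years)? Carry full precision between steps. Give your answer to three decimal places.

Observed p* = 64/131 = 0.48855.
Balance c(h−p*) = e gives c = e/(0.887 − 0.48855) = 0.117/0.39845 = 0.29364.
Starting from p₀ = 0.48855; update p ← p + (dp/dt)·Δt with the new parameters.
step 1: Δp = -0.02137, p = 0.46718
step 2: Δp = -0.01897, p = 0.44822
step 3: Δp = -0.01695, p = 0.43127

0.431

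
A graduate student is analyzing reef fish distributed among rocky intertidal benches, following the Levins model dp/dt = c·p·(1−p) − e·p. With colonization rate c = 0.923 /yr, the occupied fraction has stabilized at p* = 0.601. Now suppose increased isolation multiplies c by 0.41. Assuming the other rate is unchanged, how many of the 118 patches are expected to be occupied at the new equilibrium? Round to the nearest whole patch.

Balance c(1−p*) = e gives e = 0.923×(1 − 0.60100) = 0.36828.
New p* = 1 − e/c = 1 − 0.36828/0.37843 = 0.02682.
Expected occupied = 118 × 0.02682 = 3.16 ≈ 3.

3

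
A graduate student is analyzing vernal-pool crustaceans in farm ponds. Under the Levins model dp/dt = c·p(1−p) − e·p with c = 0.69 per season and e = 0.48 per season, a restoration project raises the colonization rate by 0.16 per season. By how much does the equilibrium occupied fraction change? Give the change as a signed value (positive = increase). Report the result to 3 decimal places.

Before: p* = 1 − 0.48/0.69 = 0.3043.
After the change, c = 0.85, e = 0.48, so p* = 1 − 0.48/0.85 = 0.4353.
Δp* = 0.4353 − 0.3043 = +0.1309.

0.131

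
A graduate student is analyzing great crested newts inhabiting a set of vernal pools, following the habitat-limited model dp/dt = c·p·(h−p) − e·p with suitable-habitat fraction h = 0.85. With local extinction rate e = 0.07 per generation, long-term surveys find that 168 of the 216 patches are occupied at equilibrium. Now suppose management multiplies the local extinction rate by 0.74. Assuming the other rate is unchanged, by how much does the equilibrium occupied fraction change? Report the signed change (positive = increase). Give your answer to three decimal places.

0.019

Observed p* = 168/216 = 0.77778.
Balance c(h−p*) = e gives c = e/(0.85 − 0.77778) = 0.07/0.07222 = 0.96926.
New p* = 0.85 − e/c = 0.85 − 0.05180/0.96926 = 0.79656.
Δp* = 0.79656 − 0.77778 = +0.01878.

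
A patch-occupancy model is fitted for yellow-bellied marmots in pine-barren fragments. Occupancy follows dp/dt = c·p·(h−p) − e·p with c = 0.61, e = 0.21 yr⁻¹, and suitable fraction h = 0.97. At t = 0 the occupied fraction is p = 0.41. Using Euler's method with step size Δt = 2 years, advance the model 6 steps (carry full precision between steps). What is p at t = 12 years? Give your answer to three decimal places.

0.626

Update rule: p ← p + [c·p·(h−p) − e·p]·Δt with Δt = 2.
t = 2: p = 0.41000 + (+0.10791) = 0.51791
t = 4: p = 0.51791 + (+0.06813) = 0.58604
t = 6: p = 0.58604 + (+0.02838) = 0.61442
t = 8: p = 0.61442 + (+0.00848) = 0.62290
t = 10: p = 0.62290 + (+0.00215) = 0.62506
t = 12: p = 0.62506 + (+0.00052) = 0.62558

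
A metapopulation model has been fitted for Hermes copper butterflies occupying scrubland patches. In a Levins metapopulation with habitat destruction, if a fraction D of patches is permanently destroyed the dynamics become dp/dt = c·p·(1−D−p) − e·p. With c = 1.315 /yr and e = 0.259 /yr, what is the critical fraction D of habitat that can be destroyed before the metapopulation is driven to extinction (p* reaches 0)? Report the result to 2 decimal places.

0.80

The nontrivial equilibrium is p* = (1−D) − e/c; extinction occurs when this hits zero.
So D_crit = 1 − e/c = 1 − 0.259/1.315 = 1 − 0.1970 = 0.8030.
This equals the undisturbed p*, a classic result of Lande's extension.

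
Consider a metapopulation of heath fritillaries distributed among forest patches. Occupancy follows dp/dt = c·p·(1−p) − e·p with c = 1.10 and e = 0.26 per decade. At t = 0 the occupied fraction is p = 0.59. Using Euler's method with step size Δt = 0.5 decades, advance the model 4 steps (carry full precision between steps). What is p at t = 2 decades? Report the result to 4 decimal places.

Update rule: p ← p + [c·p·(1−p) − e·p]·Δt with Δt = 0.5.
p: 0.59000 → 0.64634  (Δp = +0.05635)
p: 0.64634 → 0.68804  (Δp = +0.04170)
p: 0.68804 → 0.71665  (Δp = +0.02861)
p: 0.71665 → 0.73517  (Δp = +0.01852)

0.7352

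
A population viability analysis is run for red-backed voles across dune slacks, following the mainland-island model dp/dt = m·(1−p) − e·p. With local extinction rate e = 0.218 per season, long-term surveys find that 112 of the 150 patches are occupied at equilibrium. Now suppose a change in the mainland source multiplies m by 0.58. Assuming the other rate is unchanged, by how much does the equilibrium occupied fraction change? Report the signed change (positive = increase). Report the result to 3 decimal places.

Observed p* = 112/150 = 0.74667.
Balance m(1−p*) = e·p* gives m = e·p*/(1−p*) = 0.218×0.74667/0.25333 = 0.64254.
New p* = m/(m+e) = 0.37267/(0.37267+0.21800) = 0.63093.
Δp* = 0.63093 − 0.74667 = -0.11574.

-0.116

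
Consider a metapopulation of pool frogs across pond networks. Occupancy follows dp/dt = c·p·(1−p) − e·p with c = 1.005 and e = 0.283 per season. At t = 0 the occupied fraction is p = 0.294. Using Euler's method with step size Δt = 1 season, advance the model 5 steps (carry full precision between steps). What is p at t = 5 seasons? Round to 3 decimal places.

Update rule: p ← p + [c·p·(1−p) − e·p]·Δt with Δt = 1.
  1  |  dp/dt·Δt = +0.125400  |  p_1 = 0.419400
  2  |  dp/dt·Δt = +0.126031  |  p_2 = 0.545431
  3  |  dp/dt·Δt = +0.094819  |  p_3 = 0.640250
  4  |  dp/dt·Δt = +0.050291  |  p_4 = 0.690541
  5  |  dp/dt·Δt = +0.019340  |  p_5 = 0.709880

0.710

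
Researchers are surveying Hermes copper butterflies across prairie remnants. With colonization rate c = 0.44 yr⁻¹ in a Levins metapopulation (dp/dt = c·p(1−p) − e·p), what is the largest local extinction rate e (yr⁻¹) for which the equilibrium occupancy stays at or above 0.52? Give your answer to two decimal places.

1 − e/c ≥ 0.52 ⇒ e ≤ c(1 − 0.52) = 0.44 × 0.4800.
e_max = 0.2112.

0.21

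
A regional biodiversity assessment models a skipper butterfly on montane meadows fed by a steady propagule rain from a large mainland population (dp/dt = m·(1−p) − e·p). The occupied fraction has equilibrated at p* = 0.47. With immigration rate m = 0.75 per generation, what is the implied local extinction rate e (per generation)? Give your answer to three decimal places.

At equilibrium m(1−p*) = e·p*, so e = m(1−p*)/p*.
e = 0.75 × 0.5300 / 0.47 = 0.8457.

0.846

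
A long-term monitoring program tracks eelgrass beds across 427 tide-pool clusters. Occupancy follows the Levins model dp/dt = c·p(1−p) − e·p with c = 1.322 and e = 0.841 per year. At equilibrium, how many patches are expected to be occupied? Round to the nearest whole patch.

155

p* = 1 − e/c = 1 − 0.841/1.322 = 0.3638.
Expected occupied patches = N × p* = 427 × 0.3638 = 155.36 ≈ 155.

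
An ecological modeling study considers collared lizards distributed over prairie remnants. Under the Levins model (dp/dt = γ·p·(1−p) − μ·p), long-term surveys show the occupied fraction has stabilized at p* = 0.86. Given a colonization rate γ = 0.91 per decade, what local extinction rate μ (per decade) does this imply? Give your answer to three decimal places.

0.127

At equilibrium γ(1−p*) = μ.
μ = 0.91 × (1 − 0.86) = 0.91 × 0.1400 = 0.1274.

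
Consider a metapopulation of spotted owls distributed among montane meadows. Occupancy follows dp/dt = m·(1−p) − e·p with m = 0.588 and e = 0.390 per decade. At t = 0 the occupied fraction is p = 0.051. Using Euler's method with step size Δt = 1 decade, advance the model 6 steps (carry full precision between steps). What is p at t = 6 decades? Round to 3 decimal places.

0.601

Update rule: p ← p + [m·(1−p) − e·p]·Δt with Δt = 1.
t = 1: p = 0.05100 + (+0.53812) = 0.58912
t = 2: p = 0.58912 + (+0.01184) = 0.60096
t = 3: p = 0.60096 + (+0.00026) = 0.60122
t = 4: p = 0.60122 + (+0.00001) = 0.60123
t = 5: p = 0.60123 + (+0.00000) = 0.60123
t = 6: p = 0.60123 + (+0.00000) = 0.60123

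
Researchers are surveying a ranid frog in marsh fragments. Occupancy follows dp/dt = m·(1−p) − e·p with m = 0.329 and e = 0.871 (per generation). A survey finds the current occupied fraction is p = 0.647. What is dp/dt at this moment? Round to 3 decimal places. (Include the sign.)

-0.447

Colonization term: m·(1−p) = 0.329×0.3530 = 0.11614.
Extinction term: e·p = 0.56354.
dp/dt = 0.11614 − 0.56354 = -0.44740.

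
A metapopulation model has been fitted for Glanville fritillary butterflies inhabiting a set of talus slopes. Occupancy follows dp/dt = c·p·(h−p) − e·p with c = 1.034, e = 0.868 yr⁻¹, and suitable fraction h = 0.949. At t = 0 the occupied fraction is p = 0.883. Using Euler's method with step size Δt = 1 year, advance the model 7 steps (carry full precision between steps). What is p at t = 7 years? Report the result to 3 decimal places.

Update rule: p ← p + [c·p·(h−p) − e·p]·Δt with Δt = 1.
step 1: Δp = -0.70618, p = 0.17682
step 2: Δp = -0.01230, p = 0.16452
step 3: Δp = -0.00935, p = 0.15516
step 4: Δp = -0.00732, p = 0.14784
step 5: Δp = -0.00586, p = 0.14199
step 6: Δp = -0.00476, p = 0.13723
step 7: Δp = -0.00393, p = 0.13330

0.133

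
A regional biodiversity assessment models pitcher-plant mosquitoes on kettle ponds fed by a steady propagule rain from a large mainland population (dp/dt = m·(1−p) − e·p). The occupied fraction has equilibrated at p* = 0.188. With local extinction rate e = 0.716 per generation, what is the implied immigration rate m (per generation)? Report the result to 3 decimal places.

At equilibrium m(1−p*) = e·p*, so m = e·p*/(1−p*).
m = 0.716 × 0.188 / 0.8120 = 0.1346/0.8120 = 0.1658.

0.166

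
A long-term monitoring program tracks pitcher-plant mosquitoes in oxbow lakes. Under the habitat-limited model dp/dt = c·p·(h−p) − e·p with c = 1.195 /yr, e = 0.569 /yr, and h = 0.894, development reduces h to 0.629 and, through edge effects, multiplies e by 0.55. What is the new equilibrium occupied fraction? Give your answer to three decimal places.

Before: p* = h − e/c = 0.894 − 0.569/1.195 = 0.894 − 0.4762 = 0.4178.
After: c = 1.195, e = 0.31295, h = 0.629; p* = 0.629 − 0.31295/1.195 = 0.3671.

0.367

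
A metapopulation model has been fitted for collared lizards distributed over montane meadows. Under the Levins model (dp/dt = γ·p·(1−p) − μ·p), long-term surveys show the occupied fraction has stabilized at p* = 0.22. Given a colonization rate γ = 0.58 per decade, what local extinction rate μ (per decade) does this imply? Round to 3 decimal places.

At equilibrium γ(1−p*) = μ.
μ = 0.58 × (1 − 0.22) = 0.58 × 0.7800 = 0.4524.

0.452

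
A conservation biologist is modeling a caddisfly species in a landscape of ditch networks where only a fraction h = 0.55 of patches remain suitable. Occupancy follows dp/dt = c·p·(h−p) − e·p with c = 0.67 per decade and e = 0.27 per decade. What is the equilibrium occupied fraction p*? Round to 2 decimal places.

0.15

Setting dp/dt = 0 and dividing by p* gives c·(h−p*) = e.
So p* = h − e/c = 0.55 − 0.27/0.67 = 0.55 − 0.4030 = 0.1470.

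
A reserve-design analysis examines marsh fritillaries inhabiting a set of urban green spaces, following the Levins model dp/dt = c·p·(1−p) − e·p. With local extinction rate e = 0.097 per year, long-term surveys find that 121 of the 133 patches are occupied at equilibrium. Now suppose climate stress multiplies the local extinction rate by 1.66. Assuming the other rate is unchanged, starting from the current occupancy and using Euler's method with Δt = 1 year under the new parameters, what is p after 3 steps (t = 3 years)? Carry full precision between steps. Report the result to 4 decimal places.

Observed p* = 121/133 = 0.90977.
Balance c(1−p*) = e gives c = e/(1 − 0.90977) = 0.097/0.09023 = 1.07508.
Starting from p₀ = 0.90977; update p ← p + (dp/dt)·Δt with the new parameters.
t = 1: p = 0.90977 + (-0.05824) = 0.85153
t = 2: p = 0.85153 + (-0.00119) = 0.85034
t = 3: p = 0.85034 + (-0.00010) = 0.85024

0.8502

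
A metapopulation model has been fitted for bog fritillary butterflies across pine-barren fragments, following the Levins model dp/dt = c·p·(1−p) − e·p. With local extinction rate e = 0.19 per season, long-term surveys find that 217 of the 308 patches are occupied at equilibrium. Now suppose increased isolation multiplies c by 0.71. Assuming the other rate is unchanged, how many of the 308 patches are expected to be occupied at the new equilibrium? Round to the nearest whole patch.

180

Observed p* = 217/308 = 0.70455.
Balance c(1−p*) = e gives c = e/(1 − 0.70455) = 0.19/0.29545 = 0.64309.
New p* = 1 − e/c = 1 − 0.19000/0.45659 = 0.58387.
Expected occupied = 308 × 0.58387 = 179.83 ≈ 180.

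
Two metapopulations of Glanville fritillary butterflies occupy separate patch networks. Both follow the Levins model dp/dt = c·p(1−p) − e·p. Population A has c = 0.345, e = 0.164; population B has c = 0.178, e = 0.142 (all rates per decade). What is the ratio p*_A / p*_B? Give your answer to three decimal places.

A: p*_A = 1 − 0.164/0.345 = 0.5246.
B: p*_B = 1 − 0.142/0.178 = 0.2022.
p*_A / p*_B = 0.5246/0.2022 = 2.5940.

2.594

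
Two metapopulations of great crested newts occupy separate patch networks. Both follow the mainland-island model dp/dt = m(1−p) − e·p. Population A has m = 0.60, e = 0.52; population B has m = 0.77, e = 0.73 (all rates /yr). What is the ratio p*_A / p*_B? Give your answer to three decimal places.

A: p*_A = m/(m+e) = 0.60/1.1200 = 0.5357.
B: p*_B = 0.77/1.5000 = 0.5133.
p*_A / p*_B = 0.5357/0.5133 = 1.0436.

1.044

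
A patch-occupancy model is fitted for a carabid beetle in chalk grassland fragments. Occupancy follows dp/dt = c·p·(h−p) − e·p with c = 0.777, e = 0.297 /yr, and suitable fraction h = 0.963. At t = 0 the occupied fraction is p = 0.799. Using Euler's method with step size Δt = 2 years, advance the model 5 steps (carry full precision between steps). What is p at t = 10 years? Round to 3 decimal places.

0.581

Update rule: p ← p + [c·p·(h−p) − e·p]·Δt with Δt = 2.
step 1: Δp = -0.27098, p = 0.52802
step 2: Δp = +0.04327, p = 0.57130
step 3: Δp = +0.00840, p = 0.57970
step 4: Δp = +0.00096, p = 0.58066
step 5: Δp = +0.00009, p = 0.58075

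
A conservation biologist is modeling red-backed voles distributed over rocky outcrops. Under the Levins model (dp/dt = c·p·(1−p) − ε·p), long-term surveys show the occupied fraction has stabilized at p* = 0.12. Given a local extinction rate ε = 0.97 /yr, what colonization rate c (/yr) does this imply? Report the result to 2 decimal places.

At equilibrium c(1−p*) = ε, so c = ε/(1−p*).
c = 0.97/(1 − 0.12) = 0.97/0.8800 = 1.1023.

1.10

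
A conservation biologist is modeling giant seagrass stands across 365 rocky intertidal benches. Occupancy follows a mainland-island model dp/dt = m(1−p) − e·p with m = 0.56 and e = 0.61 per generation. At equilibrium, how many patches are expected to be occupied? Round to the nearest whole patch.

175

p* = m/(m+e) = 0.56/1.1700 = 0.4786.
Expected occupied patches = N × p* = 365 × 0.4786 = 174.70 ≈ 175.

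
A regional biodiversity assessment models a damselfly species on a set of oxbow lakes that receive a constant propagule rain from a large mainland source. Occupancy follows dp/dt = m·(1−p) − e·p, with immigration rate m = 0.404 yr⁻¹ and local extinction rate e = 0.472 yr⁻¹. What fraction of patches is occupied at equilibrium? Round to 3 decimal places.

0.461

At equilibrium the propagule rain into empty patches balances local extinction: m(1−p*) = e·p*.
p* = m/(m+e) = 0.404/(0.404+0.472) = 0.404/0.8760 = 0.4612.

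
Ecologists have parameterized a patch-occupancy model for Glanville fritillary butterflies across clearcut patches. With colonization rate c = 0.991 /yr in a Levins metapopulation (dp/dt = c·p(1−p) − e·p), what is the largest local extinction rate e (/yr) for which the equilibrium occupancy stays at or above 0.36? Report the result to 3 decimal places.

0.634

1 − e/c ≥ 0.36 ⇒ e ≤ c(1 − 0.36) = 0.991 × 0.6400.
e_max = 0.6342.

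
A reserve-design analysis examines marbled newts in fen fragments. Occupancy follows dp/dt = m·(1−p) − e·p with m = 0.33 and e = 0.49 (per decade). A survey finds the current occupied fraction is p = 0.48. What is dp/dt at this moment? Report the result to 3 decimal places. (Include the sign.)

-0.064

Colonization term: m·(1−p) = 0.33×0.5200 = 0.17160.
Extinction term: e·p = 0.23520.
dp/dt = 0.17160 − 0.23520 = -0.06360.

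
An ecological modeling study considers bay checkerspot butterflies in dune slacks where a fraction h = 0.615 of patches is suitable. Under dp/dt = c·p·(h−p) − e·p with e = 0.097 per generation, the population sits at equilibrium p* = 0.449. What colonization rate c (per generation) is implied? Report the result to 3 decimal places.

At equilibrium c(h−p*) = e, so c = e/(h−p*).
c = 0.097/(0.615 − 0.449) = 0.097/0.1660 = 0.5843.

0.584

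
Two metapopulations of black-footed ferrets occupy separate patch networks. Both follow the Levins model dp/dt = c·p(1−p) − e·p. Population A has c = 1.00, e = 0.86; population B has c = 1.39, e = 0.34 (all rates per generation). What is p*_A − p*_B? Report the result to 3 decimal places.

A: p*_A = 1 − 0.86/1.00 = 0.1400.
B: p*_B = 1 − 0.34/1.39 = 0.7554.
p*_A − p*_B = 0.1400 − 0.7554 = -0.6154.

-0.615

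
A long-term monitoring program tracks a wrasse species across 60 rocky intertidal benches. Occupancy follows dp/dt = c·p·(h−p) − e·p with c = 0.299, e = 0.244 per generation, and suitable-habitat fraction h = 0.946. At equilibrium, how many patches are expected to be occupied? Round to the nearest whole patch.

p* = h − e/c = 0.946 − 0.8161 = 0.1299.
Expected occupied patches = N × p* = 60 × 0.1299 = 7.80 ≈ 8.

8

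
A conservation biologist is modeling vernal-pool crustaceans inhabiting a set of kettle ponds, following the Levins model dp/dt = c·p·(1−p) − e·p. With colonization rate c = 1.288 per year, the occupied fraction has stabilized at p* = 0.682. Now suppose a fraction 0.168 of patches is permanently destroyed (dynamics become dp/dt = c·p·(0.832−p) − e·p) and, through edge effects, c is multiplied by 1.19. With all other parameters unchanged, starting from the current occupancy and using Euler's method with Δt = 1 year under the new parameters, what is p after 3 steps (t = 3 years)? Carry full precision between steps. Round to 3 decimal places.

Balance c(1−p*) = e gives e = 1.288×(1 − 0.68200) = 0.40958.
Starting from p₀ = 0.68200; update p ← p + (dp/dt)·Δt with the new parameters.
t = 1: p = 0.68200 + (-0.12254) = 0.55946
t = 2: p = 0.55946 + (+0.00456) = 0.56402
t = 3: p = 0.56402 + (+0.00065) = 0.56467

0.565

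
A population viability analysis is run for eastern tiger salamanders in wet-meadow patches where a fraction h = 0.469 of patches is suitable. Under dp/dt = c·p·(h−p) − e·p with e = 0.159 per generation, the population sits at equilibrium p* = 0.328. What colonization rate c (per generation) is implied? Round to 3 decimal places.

At equilibrium c(h−p*) = e, so c = e/(h−p*).
c = 0.159/(0.469 − 0.328) = 0.159/0.1410 = 1.1277.

1.128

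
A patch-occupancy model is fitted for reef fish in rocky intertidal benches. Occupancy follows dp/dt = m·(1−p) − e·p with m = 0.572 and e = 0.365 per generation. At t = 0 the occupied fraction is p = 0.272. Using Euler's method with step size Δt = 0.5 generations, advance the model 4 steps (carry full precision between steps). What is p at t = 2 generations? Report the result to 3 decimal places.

Update rule: p ← p + [m·(1−p) − e·p]·Δt with Δt = 0.5.
p: 0.27200 → 0.43057  (Δp = +0.15857)
p: 0.43057 → 0.51485  (Δp = +0.08428)
p: 0.51485 → 0.55964  (Δp = +0.04479)
p: 0.55964 → 0.58345  (Δp = +0.02381)

0.583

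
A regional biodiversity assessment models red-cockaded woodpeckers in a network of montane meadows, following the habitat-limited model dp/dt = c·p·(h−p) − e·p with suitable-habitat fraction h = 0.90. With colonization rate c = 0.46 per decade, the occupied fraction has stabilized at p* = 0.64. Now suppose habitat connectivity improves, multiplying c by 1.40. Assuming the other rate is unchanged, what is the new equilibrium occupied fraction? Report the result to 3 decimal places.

0.714

Balance c(h−p*) = e gives e = 0.46×(0.9 − 0.64000) = 0.11960.
New p* = 0.9 − e/c = 0.9 − 0.11960/0.64400 = 0.71429.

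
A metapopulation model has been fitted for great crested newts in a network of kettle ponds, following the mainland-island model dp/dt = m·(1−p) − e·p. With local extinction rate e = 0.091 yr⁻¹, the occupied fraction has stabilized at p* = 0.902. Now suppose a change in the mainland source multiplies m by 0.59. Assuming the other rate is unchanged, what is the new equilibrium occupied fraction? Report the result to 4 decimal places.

Balance m(1−p*) = e·p* gives m = e·p*/(1−p*) = 0.091×0.90200/0.09800 = 0.83757.
New p* = m/(m+e) = 0.49417/(0.49417+0.09100) = 0.84449.

0.8445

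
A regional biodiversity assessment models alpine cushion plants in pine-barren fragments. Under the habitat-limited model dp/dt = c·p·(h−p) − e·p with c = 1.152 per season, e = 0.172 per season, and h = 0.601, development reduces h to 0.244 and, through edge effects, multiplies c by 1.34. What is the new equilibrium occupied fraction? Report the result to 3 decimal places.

0.133

Before: p* = h − e/c = 0.601 − 0.172/1.152 = 0.601 − 0.1493 = 0.4517.
After: c = 1.54368, e = 0.172, h = 0.244; p* = 0.244 − 0.172/1.54368 = 0.1326.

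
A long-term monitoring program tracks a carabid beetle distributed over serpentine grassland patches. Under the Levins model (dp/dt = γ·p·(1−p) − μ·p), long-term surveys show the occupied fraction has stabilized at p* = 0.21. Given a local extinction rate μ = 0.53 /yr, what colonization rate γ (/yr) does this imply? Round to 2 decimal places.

At equilibrium γ(1−p*) = μ, so γ = μ/(1−p*).
γ = 0.53/(1 − 0.21) = 0.53/0.7900 = 0.6709.

0.67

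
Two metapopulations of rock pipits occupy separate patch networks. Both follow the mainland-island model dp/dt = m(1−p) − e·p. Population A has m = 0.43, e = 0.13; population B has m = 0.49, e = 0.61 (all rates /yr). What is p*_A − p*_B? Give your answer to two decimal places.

0.32

A: p*_A = m/(m+e) = 0.43/0.5600 = 0.7679.
B: p*_B = 0.49/1.1000 = 0.4455.
p*_A − p*_B = 0.7679 − 0.4455 = 0.3224.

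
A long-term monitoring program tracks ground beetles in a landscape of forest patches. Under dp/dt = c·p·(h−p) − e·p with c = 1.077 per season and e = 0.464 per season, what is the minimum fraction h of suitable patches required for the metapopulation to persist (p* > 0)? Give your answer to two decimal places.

0.43

p* = h − e/c is positive only when h > e/c.
h_min = e/c = 0.464/1.077 = 0.4308.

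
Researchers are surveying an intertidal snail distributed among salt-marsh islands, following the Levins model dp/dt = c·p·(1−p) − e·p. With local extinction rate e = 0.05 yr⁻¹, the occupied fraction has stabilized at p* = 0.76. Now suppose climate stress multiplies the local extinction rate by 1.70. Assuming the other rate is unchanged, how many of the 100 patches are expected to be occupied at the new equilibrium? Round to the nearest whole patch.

59

Balance c(1−p*) = e gives c = e/(1 − 0.76000) = 0.05/0.24000 = 0.20833.
New p* = 1 − e/c = 1 − 0.08500/0.20833 = 0.59199.
Expected occupied = 100 × 0.59199 = 59.20 ≈ 59.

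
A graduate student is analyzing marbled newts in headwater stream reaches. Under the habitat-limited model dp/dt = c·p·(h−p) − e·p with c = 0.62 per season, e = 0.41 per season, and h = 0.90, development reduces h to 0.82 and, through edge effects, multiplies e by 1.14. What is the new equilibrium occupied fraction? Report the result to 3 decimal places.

Before: p* = h − e/c = 0.90 − 0.41/0.62 = 0.90 − 0.6613 = 0.2387.
After: c = 0.62, e = 0.4674, h = 0.82; p* = 0.82 − 0.4674/0.62 = 0.0661.

0.066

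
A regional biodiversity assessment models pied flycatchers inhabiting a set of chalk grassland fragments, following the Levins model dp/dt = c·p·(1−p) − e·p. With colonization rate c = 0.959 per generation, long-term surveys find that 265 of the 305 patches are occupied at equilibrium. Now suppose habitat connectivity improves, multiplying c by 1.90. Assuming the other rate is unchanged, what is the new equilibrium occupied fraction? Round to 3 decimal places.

Observed p* = 265/305 = 0.86885.
Balance c(1−p*) = e gives e = 0.959×(1 − 0.86885) = 0.12577.
New p* = 1 − e/c = 1 − 0.12577/1.82210 = 0.93098.

0.931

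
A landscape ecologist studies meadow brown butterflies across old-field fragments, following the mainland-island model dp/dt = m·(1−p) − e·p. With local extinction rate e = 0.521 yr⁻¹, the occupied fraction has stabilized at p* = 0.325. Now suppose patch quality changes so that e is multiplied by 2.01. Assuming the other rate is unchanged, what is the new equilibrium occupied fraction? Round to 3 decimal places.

Balance m(1−p*) = e·p* gives m = e·p*/(1−p*) = 0.521×0.32500/0.67500 = 0.25085.
New p* = m/(m+e) = 0.25085/(0.25085+1.04721) = 0.19325.

0.193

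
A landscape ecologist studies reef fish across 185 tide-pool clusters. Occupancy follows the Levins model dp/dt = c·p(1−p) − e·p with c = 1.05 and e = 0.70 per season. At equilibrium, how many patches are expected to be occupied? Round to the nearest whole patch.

p* = 1 − e/c = 1 − 0.70/1.05 = 0.3333.
Expected occupied patches = N × p* = 185 × 0.3333 = 61.67 ≈ 62.

62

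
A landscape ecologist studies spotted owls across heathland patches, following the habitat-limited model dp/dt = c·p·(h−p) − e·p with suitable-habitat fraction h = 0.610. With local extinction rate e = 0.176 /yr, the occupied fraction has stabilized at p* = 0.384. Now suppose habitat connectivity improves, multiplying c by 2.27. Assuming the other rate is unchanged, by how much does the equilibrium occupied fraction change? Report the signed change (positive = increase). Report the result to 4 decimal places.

0.1264

Balance c(h−p*) = e gives c = e/(0.61 − 0.38400) = 0.176/0.22600 = 0.77876.
New p* = 0.61 − e/c = 0.61 − 0.17600/1.76779 = 0.51044.
Δp* = 0.51044 − 0.38400 = +0.12644.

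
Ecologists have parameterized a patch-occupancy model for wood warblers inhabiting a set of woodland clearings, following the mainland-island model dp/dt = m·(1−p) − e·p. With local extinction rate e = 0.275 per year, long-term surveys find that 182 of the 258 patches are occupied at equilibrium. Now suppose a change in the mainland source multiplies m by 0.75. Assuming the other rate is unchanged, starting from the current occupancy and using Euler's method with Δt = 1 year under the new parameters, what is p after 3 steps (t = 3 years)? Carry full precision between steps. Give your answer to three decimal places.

0.643

Observed p* = 182/258 = 0.70543.
Balance m(1−p*) = e·p* gives m = e·p*/(1−p*) = 0.275×0.70543/0.29457 = 0.65855.
Starting from p₀ = 0.70543; update p ← p + (dp/dt)·Δt with the new parameters.
p: 0.70543 → 0.65693  (Δp = -0.04850)
p: 0.65693 → 0.64572  (Δp = -0.01121)
p: 0.64572 → 0.64313  (Δp = -0.00259)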